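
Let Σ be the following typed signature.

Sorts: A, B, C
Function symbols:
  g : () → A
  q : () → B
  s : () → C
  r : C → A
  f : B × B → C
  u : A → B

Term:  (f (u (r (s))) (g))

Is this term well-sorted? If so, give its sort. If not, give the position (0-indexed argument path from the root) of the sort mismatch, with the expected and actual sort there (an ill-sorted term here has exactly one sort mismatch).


      (s) : C
    (r (s)) : A
  (u (r (s))) : B
  (g) : A
(f (u (r (s))) (g)) : ✗ arg 1 at [1] has sort A, expected B

ill-sorted at position [1]: expected B, got A


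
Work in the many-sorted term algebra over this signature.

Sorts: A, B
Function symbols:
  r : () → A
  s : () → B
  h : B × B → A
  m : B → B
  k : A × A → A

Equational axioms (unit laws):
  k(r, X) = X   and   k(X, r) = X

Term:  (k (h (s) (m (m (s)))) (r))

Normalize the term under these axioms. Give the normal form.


1. (k (h (s) (m (m (s)))) (r))  →  (h (s) (m (m (s))))

normal form = (h (s) (m (m (s))))


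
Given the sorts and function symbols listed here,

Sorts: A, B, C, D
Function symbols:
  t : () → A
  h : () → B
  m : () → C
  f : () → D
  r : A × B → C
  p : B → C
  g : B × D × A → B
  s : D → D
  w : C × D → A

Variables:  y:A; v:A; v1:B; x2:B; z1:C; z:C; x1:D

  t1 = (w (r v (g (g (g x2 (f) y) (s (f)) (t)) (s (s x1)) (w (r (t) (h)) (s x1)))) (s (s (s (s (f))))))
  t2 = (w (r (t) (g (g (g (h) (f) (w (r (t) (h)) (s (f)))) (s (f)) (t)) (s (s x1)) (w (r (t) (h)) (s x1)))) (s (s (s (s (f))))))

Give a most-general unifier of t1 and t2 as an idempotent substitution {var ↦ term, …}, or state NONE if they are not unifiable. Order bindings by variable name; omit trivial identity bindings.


{v ↦ (t), x2 ↦ (h), y ↦ (w (r (t) (h)) (s (f)))}


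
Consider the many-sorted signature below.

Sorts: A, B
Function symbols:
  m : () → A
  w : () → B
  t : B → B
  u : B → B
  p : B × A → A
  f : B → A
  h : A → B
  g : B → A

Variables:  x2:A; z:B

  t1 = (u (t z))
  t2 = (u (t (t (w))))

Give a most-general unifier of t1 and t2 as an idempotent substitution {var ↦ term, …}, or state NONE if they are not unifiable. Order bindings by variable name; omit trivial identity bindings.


{z ↦ (t (w))}


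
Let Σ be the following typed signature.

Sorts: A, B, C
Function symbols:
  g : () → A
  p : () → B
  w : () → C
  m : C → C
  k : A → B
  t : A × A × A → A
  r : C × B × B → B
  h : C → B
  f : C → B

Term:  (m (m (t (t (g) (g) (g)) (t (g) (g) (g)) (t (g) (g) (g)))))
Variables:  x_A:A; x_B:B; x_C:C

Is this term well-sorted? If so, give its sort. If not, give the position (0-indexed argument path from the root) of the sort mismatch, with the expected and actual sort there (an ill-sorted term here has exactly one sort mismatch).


ill-sorted at position [0, 0]: expected C, got A

        (g) : A
        (g) : A
        (g) : A
      (t (g) (g) (g)) : A
        (g) : A
        (g) : A
        (g) : A
      (t (g) (g) (g)) : A
        (g) : A
        (g) : A
        (g) : A
      (t (g) (g) (g)) : A
    (t (t (g) (g) (g)) (t (g) (g) (g)) (t (g) (g) (g))) : A
  (m (t (t (g) (g) (g)) (t (g) (g) (g)) (t (g) (g) (g)))) : ✗ arg 0 at [0, 0] has sort A, expected C


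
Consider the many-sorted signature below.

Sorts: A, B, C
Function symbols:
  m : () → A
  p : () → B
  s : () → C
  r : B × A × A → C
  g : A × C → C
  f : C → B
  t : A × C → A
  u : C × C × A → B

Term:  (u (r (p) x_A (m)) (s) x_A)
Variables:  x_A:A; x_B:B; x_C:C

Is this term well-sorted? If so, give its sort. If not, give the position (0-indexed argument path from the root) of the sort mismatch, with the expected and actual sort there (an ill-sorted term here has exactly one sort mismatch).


well-sorted; sort = B

    (p) : B
    x_A : A
    (m) : A
  (r (p) x_A (m)) : C
  (s) : C
  x_A : A
(u (r (p) x_A (m)) (s) x_A) : B


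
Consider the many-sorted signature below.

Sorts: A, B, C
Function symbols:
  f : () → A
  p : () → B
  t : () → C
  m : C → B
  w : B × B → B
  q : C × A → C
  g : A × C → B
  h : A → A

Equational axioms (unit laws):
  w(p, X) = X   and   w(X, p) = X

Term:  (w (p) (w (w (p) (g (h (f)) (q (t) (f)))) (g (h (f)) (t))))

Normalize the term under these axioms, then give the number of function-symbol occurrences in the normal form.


size = 11

1. (w (p) (w (w (p) (g (h (f)) (q (t) (f)))) (g (h (f)) (t))))  →  (w (w (p) (g (h (f)) (q (t) (f)))) (g (h (f)) (t)))
2. (w (w (p) (g (h (f)) (q (t) (f)))) (g (h (f)) (t)))  →  (w (g (h (f)) (q (t) (f))) (g (h (f)) (t)))
normal form: (w (g (h (f)) (q (t) (f))) (g (h (f)) (t)))


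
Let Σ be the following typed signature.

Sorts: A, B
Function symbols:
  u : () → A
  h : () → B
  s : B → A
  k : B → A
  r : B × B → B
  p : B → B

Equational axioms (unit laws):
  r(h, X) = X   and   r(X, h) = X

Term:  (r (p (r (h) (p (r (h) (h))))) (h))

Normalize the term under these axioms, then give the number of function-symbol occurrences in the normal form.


1. (r (p (r (h) (p (r (h) (h))))) (h))  →  (p (r (h) (p (r (h) (h)))))
2. (p (r (h) (p (r (h) (h)))))  →  (p (p (r (h) (h))))
3. (p (p (r (h) (h))))  →  (p (p (h)))
normal form: (p (p (h)))

size = 3


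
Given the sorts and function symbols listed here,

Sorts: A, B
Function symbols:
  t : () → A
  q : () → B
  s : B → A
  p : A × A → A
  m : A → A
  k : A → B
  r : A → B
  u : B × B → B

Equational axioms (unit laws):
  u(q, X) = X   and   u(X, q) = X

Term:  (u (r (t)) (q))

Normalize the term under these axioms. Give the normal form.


normal form = (r (t))

1. (u (r (t)) (q))  →  (r (t))


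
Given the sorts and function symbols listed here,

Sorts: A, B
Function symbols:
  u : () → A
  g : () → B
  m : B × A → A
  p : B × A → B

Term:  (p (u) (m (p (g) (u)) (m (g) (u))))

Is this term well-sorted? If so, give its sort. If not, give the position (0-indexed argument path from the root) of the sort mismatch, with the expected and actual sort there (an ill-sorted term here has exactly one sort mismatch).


ill-sorted at position [0]: expected B, got A

  (u) : A
      (g) : B
      (u) : A
    (p (g) (u)) : B
      (g) : B
      (u) : A
    (m (g) (u)) : A
  (m (p (g) (u)) (m (g) (u))) : A
(p (u) (m (p (g) (u)) (m (g) (u)))) : ✗ arg 0 at [0] has sort A, expected B


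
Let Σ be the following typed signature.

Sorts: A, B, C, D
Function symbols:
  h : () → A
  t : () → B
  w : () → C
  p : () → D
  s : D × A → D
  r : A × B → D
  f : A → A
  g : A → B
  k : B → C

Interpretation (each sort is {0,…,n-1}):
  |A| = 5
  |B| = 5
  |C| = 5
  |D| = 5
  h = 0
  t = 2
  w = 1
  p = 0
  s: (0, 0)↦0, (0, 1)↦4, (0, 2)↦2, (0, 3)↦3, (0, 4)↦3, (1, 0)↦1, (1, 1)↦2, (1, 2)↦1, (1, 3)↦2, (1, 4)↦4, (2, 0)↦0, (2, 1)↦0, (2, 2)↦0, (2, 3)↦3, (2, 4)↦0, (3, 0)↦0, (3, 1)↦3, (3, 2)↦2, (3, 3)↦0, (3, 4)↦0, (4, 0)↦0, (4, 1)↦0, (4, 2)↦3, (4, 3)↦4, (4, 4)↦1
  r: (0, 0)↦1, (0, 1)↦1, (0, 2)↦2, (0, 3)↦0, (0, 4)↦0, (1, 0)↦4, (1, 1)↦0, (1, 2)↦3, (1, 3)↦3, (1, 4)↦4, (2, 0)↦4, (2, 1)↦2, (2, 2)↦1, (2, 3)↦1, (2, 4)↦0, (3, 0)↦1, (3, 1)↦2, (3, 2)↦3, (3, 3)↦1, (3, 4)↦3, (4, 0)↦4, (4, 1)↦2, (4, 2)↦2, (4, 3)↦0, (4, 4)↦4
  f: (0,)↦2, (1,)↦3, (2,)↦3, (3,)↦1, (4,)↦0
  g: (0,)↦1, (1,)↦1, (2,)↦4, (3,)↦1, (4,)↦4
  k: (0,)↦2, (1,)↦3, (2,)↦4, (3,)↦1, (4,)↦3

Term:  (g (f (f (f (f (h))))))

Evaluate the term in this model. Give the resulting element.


value = 1

  h = 0
  (f (h)) = f(0,) = 2
  (f (f (h))) = f(2,) = 3
  (f (f (f (h)))) = f(3,) = 1
  (f (f (f (f (h))))) = f(1,) = 3
  (g (f (f (f (f (h)))))) = g(3,) = 1


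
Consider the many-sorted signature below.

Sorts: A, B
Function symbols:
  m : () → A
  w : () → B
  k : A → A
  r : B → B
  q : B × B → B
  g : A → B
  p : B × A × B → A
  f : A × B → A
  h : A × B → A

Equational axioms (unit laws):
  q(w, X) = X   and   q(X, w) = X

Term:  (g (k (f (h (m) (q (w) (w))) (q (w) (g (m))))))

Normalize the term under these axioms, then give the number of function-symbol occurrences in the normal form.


size = 8

1. (g (k (f (h (m) (q (w) (w))) (q (w) (g (m))))))  →  (g (k (f (h (m) (w)) (q (w) (g (m))))))
2. (g (k (f (h (m) (w)) (q (w) (g (m))))))  →  (g (k (f (h (m) (w)) (g (m)))))
normal form: (g (k (f (h (m) (w)) (g (m)))))


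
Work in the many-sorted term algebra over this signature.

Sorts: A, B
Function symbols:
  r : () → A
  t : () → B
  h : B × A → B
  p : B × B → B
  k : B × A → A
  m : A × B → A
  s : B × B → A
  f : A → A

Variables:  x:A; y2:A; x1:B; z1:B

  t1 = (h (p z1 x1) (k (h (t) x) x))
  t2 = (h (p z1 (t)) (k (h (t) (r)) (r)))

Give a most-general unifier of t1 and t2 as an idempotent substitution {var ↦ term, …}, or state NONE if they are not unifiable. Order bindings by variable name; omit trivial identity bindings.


{x ↦ (r), x1 ↦ (t)}


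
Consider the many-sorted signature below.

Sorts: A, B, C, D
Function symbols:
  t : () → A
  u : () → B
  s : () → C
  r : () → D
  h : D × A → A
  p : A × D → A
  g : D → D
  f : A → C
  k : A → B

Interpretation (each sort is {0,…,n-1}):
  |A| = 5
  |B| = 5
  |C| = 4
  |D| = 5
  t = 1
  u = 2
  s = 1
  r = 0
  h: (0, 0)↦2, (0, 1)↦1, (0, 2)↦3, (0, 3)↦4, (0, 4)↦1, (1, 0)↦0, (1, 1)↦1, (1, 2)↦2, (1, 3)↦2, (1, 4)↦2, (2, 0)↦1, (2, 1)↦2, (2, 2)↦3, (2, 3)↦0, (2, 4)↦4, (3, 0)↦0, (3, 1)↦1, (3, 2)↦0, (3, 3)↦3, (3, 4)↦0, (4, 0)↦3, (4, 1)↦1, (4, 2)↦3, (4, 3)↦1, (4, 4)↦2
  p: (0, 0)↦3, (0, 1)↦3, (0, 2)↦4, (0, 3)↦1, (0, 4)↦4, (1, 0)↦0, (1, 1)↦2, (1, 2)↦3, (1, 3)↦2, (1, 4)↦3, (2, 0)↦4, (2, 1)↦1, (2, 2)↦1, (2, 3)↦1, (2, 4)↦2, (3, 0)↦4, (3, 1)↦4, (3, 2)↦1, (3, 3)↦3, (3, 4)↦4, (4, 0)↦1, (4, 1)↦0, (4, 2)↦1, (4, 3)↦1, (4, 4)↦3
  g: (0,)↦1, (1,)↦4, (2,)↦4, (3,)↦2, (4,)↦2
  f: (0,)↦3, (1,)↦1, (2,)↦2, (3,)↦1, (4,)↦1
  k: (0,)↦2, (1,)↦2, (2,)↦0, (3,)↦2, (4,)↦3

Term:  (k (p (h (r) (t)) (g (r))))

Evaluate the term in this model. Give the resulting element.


value = 0

  r = 0
  t = 1
  (h (r) (t)) = h(0, 1) = 1
  r = 0
  (g (r)) = g(0,) = 1
  (p (h (r) (t)) (g (r))) = p(1, 1) = 2
  (k (p (h (r) (t)) (g (r)))) = k(2,) = 0


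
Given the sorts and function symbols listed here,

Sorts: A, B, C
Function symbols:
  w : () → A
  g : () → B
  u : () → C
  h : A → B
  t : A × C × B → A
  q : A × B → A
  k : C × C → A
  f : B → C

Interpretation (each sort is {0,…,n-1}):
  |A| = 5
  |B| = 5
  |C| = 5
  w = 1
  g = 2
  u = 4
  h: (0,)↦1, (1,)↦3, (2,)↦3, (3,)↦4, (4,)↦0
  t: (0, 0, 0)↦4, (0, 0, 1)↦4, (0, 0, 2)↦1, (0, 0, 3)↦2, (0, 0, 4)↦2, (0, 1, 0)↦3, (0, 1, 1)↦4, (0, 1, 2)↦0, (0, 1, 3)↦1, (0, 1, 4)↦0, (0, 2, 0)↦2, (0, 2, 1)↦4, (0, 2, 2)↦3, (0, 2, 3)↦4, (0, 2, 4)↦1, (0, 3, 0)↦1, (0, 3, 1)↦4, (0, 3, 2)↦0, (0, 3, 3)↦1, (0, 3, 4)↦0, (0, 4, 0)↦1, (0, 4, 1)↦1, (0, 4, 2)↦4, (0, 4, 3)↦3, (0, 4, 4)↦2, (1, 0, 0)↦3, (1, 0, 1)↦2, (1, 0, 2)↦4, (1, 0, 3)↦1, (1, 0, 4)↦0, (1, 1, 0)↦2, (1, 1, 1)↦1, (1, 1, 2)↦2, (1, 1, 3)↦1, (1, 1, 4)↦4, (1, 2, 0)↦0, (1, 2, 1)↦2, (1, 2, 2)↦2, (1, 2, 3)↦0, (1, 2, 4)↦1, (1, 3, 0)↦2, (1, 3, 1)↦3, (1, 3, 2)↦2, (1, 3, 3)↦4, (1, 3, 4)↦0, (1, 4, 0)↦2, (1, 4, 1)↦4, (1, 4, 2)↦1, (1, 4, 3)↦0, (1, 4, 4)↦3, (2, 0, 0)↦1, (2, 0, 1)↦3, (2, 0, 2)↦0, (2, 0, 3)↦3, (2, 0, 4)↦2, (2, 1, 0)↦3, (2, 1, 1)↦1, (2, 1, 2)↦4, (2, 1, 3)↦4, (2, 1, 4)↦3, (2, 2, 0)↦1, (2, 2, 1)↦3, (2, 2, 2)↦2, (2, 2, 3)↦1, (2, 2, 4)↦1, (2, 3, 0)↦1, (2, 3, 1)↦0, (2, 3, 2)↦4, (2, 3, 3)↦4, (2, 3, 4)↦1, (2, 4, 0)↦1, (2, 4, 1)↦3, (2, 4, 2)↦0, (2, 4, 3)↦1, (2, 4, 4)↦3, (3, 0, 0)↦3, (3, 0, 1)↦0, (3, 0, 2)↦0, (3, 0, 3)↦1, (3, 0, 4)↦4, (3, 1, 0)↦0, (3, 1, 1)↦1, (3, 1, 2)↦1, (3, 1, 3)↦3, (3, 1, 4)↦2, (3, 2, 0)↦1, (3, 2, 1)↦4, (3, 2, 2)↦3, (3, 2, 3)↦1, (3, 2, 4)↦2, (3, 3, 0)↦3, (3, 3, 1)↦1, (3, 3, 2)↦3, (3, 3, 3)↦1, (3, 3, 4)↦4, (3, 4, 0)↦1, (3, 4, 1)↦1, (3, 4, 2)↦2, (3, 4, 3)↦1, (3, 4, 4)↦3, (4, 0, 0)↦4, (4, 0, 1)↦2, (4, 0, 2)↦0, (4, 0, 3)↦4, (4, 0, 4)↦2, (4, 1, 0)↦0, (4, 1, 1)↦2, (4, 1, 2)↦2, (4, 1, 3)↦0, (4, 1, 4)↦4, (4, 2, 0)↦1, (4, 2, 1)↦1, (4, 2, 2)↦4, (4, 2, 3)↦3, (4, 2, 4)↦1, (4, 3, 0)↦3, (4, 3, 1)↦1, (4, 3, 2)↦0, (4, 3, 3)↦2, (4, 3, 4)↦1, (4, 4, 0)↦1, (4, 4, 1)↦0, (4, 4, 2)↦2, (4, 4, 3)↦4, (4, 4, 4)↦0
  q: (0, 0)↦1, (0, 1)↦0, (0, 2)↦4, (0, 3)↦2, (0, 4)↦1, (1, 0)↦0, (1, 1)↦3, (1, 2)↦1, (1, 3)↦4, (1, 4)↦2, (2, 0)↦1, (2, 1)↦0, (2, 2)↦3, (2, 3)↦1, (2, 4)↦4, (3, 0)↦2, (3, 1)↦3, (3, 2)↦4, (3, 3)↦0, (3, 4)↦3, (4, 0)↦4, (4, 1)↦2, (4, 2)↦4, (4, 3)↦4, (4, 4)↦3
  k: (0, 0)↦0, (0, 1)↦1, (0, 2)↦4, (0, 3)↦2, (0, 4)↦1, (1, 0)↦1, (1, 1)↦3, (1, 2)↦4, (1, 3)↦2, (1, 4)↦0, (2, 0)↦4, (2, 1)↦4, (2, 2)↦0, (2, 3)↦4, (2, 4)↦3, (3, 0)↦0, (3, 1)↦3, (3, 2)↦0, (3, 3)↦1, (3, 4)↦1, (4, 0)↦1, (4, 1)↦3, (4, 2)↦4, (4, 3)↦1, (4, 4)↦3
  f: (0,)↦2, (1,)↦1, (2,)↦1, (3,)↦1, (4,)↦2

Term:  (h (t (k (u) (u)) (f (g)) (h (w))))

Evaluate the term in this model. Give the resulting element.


  u = 4
  u = 4
  (k (u) (u)) = k(4, 4) = 3
  g = 2
  (f (g)) = f(2,) = 1
  w = 1
  (h (w)) = h(1,) = 3
  (t (k (u) (u)) (f (g)) (h (w))) = t(3, 1, 3) = 3
  (h (t (k (u) (u)) (f (g)) (h (w)))) = h(3,) = 4

value = 4


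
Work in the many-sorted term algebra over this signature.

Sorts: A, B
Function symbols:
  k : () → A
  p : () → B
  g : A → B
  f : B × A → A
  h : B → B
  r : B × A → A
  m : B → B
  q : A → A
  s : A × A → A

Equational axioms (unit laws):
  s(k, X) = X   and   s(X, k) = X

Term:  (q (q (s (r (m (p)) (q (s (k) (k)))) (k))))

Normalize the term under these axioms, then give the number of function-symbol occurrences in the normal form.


1. (q (q (s (r (m (p)) (q (s (k) (k)))) (k))))  →  (q (q (r (m (p)) (q (s (k) (k))))))
2. (q (q (r (m (p)) (q (s (k) (k))))))  →  (q (q (r (m (p)) (q (k)))))
normal form: (q (q (r (m (p)) (q (k)))))

size = 7


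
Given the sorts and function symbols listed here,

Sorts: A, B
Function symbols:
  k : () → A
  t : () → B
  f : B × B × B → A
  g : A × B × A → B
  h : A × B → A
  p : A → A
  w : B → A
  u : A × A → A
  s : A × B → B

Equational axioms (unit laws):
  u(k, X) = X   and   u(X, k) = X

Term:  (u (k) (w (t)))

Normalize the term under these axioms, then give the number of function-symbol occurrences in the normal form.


size = 2

1. (u (k) (w (t)))  →  (w (t))
normal form: (w (t))


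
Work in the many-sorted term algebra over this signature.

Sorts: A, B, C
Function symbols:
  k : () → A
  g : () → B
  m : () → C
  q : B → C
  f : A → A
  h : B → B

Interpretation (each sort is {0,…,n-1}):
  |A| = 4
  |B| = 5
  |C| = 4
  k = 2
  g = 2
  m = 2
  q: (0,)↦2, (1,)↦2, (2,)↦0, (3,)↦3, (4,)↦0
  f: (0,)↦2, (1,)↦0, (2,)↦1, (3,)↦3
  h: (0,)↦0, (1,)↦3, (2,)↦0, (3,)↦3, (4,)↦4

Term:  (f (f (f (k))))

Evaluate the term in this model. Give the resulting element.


  k = 2
  (f (k)) = f(2,) = 1
  (f (f (k))) = f(1,) = 0
  (f (f (f (k)))) = f(0,) = 2

value = 2


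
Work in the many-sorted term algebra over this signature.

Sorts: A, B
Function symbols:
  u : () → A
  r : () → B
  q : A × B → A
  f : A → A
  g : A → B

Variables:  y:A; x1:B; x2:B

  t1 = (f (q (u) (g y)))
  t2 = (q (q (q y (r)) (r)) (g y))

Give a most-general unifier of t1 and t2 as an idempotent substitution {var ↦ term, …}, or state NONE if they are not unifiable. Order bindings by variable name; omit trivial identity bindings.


NONE (not unifiable)

head clash or occurs-check failure — not unifiable


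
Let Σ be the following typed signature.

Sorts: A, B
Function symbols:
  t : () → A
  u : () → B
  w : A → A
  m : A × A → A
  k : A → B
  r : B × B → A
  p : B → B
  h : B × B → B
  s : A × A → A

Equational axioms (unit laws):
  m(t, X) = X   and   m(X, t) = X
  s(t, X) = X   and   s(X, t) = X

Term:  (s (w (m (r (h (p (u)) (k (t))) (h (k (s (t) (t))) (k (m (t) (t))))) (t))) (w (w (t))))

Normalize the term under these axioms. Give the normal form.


normal form = (s (w (r (h (p (u)) (k (t))) (h (k (t)) (k (t))))) (w (w (t))))

1. (s (w (m (r (h (p (u)) (k (t))) (h (k (s (t) (t))) (k (m (t) (t))))) (t))) (w (w (t))))  →  (s (w (r (h (p (u)) (k (t))) (h (k (s (t) (t))) (k (m (t) (t)))))) (w (w (t))))
2. (s (w (r (h (p (u)) (k (t))) (h (k (s (t) (t))) (k (m (t) (t)))))) (w (w (t))))  →  (s (w (r (h (p (u)) (k (t))) (h (k (t)) (k (m (t) (t)))))) (w (w (t))))
3. (s (w (r (h (p (u)) (k (t))) (h (k (t)) (k (m (t) (t)))))) (w (w (t))))  →  (s (w (r (h (p (u)) (k (t))) (h (k (t)) (k (t))))) (w (w (t))))


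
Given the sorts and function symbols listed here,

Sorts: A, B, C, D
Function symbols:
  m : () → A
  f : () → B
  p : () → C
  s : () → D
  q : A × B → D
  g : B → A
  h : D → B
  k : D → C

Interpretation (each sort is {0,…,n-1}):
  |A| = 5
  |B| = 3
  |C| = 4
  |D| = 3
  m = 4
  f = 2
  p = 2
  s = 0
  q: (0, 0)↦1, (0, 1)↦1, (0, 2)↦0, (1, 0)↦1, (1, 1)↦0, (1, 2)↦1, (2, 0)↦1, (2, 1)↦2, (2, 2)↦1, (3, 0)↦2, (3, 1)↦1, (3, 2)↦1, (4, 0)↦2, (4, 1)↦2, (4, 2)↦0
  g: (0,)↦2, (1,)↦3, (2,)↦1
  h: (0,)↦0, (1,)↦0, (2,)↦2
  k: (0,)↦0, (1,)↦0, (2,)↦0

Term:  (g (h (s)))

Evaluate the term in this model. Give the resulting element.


value = 2

  s = 0
  (h (s)) = h(0,) = 0
  (g (h (s))) = g(0,) = 2


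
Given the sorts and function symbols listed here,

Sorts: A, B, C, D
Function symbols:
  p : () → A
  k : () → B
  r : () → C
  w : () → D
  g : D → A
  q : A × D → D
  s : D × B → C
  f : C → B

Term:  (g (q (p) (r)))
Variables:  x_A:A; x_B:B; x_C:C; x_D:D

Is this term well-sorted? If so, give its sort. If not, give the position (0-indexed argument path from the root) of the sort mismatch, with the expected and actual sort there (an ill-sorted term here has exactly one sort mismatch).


    (p) : A
    (r) : C
  (q (p) (r)) : ✗ arg 1 at [0, 1] has sort C, expected D

ill-sorted at position [0, 1]: expected D, got C


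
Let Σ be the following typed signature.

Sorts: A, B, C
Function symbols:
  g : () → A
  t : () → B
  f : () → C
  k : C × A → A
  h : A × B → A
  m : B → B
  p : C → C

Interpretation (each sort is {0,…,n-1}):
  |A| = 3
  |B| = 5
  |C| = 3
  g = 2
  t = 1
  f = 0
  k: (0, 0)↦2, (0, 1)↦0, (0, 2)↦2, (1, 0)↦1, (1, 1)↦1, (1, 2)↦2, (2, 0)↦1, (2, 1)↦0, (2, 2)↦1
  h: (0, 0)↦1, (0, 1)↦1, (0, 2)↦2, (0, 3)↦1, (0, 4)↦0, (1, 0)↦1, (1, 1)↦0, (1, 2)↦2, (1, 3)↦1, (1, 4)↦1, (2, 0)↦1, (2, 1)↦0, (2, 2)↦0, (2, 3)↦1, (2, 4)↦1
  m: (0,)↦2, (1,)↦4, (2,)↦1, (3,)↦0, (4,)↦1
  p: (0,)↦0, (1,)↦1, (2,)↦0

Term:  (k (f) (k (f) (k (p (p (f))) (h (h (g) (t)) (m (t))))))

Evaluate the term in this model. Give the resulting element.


  f = 0
  f = 0
  f = 0
  (p (f)) = p(0,) = 0
  (p (p (f))) = p(0,) = 0
  g = 2
  t = 1
  (h (g) (t)) = h(2, 1) = 0
  t = 1
  (m (t)) = m(1,) = 4
  (h (h (g) (t)) (m (t))) = h(0, 4) = 0
  (k (p (p (f))) (h (h (g) (t)) (m (t)))) = k(0, 0) = 2
  (k (f) (k (p (p (f))) (h (h (g) (t)) (m (t))))) = k(0, 2) = 2
  (k (f) (k (f) (k (p (p (f))) (h (h (g) (t)) (m (t)))))) = k(0, 2) = 2

value = 2


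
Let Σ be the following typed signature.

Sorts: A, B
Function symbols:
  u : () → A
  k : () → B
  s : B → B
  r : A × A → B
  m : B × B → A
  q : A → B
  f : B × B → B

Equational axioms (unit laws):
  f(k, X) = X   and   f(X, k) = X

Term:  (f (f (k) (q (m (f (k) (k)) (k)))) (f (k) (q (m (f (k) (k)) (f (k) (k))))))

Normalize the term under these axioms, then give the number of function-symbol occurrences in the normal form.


size = 9

1. (f (f (k) (q (m (f (k) (k)) (k)))) (f (k) (q (m (f (k) (k)) (f (k) (k))))))  →  (f (q (m (f (k) (k)) (k))) (f (k) (q (m (f (k) (k)) (f (k) (k))))))
2. (f (q (m (f (k) (k)) (k))) (f (k) (q (m (f (k) (k)) (f (k) (k))))))  →  (f (q (m (k) (k))) (f (k) (q (m (f (k) (k)) (f (k) (k))))))
3. (f (q (m (k) (k))) (f (k) (q (m (f (k) (k)) (f (k) (k))))))  →  (f (q (m (k) (k))) (q (m (f (k) (k)) (f (k) (k)))))
4. (f (q (m (k) (k))) (q (m (f (k) (k)) (f (k) (k)))))  →  (f (q (m (k) (k))) (q (m (k) (f (k) (k)))))
5. (f (q (m (k) (k))) (q (m (k) (f (k) (k)))))  →  (f (q (m (k) (k))) (q (m (k) (k))))
normal form: (f (q (m (k) (k))) (q (m (k) (k))))


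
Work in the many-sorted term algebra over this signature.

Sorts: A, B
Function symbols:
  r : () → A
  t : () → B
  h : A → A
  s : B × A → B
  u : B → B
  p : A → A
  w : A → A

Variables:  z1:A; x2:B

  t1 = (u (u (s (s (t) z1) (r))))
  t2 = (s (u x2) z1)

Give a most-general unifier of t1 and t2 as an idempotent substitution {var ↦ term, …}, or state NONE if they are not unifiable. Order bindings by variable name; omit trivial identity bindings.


NONE (not unifiable)

head clash or occurs-check failure — not unifiable


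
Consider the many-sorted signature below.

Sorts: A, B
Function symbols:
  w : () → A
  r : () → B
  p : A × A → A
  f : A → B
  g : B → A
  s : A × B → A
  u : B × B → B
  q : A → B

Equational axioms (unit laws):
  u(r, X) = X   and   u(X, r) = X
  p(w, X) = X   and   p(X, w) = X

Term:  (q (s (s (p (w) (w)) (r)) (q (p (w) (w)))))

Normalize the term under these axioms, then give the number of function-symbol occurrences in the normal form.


size = 7

1. (q (s (s (p (w) (w)) (r)) (q (p (w) (w)))))  →  (q (s (s (w) (r)) (q (p (w) (w)))))
2. (q (s (s (w) (r)) (q (p (w) (w)))))  →  (q (s (s (w) (r)) (q (w))))
normal form: (q (s (s (w) (r)) (q (w))))


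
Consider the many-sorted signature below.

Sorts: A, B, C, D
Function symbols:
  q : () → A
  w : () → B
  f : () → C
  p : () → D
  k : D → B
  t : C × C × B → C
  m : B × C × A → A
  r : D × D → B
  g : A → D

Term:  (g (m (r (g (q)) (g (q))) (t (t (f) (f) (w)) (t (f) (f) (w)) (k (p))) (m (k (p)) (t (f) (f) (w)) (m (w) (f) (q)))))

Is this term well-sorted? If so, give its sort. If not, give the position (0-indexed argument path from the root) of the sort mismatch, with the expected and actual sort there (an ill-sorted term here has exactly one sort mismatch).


well-sorted; sort = D

        (q) : A
      (g (q)) : D
        (q) : A
      (g (q)) : D
    (r (g (q)) (g (q))) : B
        (f) : C
        (f) : C
        (w) : B
      (t (f) (f) (w)) : C
        (f) : C
        (f) : C
        (w) : B
      (t (f) (f) (w)) : C
        (p) : D
      (k (p)) : B
    (t (t (f) (f) (w)) (t (f) (f) (w)) (k (p))) : C
        (p) : D
      (k (p)) : B
        (f) : C
        (f) : C
        (w) : B
      (t (f) (f) (w)) : C
        (w) : B
        (f) : C
        (q) : A
      (m (w) (f) (q)) : A
    (m (k (p)) (t (f) (f) (w)) (m (w) (f) (q))) : A
  (m (r (g (q)) (g (q))) (t (t (f) (f) (w)) (t (f) (f) (w)) (k (p))) (m (k (p)) (t (f) (f) (w)) (m (w) (f) (q)))) : A
(g (m (r (g (q)) (g (q))) (t (t (f) (f) (w)) (t (f) (f) (w)) (k (p))) (m (k (p)) (t (f) (f) (w)) (m (w) (f) (q))))) : D


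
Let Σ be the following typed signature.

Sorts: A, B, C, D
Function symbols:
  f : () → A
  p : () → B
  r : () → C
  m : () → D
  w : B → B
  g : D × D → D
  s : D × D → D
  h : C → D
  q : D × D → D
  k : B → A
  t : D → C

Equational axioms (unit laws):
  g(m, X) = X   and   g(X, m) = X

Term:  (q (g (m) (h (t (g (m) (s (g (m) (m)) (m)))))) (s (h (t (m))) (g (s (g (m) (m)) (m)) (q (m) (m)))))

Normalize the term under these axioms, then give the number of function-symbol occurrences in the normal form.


1. (q (g (m) (h (t (g (m) (s (g (m) (m)) (m)))))) (s (h (t (m))) (g (s (g (m) (m)) (m)) (q (m) (m)))))  →  (q (h (t (g (m) (s (g (m) (m)) (m))))) (s (h (t (m))) (g (s (g (m) (m)) (m)) (q (m) (m)))))
2. (q (h (t (g (m) (s (g (m) (m)) (m))))) (s (h (t (m))) (g (s (g (m) (m)) (m)) (q (m) (m)))))  →  (q (h (t (s (g (m) (m)) (m)))) (s (h (t (m))) (g (s (g (m) (m)) (m)) (q (m) (m)))))
3. (q (h (t (s (g (m) (m)) (m)))) (s (h (t (m))) (g (s (g (m) (m)) (m)) (q (m) (m)))))  →  (q (h (t (s (m) (m)))) (s (h (t (m))) (g (s (g (m) (m)) (m)) (q (m) (m)))))
4. (q (h (t (s (m) (m)))) (s (h (t (m))) (g (s (g (m) (m)) (m)) (q (m) (m)))))  →  (q (h (t (s (m) (m)))) (s (h (t (m))) (g (s (m) (m)) (q (m) (m)))))
normal form: (q (h (t (s (m) (m)))) (s (h (t (m))) (g (s (m) (m)) (q (m) (m)))))

size = 17


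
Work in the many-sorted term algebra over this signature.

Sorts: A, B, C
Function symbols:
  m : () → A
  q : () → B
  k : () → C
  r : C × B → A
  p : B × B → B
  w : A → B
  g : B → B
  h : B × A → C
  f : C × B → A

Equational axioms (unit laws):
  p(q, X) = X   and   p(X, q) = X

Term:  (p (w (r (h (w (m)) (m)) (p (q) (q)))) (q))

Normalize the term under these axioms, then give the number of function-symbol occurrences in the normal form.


1. (p (w (r (h (w (m)) (m)) (p (q) (q)))) (q))  →  (w (r (h (w (m)) (m)) (p (q) (q))))
2. (w (r (h (w (m)) (m)) (p (q) (q))))  →  (w (r (h (w (m)) (m)) (q)))
normal form: (w (r (h (w (m)) (m)) (q)))

size = 7


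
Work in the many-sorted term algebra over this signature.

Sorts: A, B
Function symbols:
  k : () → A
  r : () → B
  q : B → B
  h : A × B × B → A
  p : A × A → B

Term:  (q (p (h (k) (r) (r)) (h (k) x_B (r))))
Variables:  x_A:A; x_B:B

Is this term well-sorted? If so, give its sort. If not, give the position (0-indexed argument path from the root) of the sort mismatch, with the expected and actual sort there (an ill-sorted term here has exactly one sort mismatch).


      (k) : A
      (r) : B
      (r) : B
    (h (k) (r) (r)) : A
      (k) : A
      x_B : B
      (r) : B
    (h (k) x_B (r)) : A
  (p (h (k) (r) (r)) (h (k) x_B (r))) : B
(q (p (h (k) (r) (r)) (h (k) x_B (r)))) : B

well-sorted; sort = B


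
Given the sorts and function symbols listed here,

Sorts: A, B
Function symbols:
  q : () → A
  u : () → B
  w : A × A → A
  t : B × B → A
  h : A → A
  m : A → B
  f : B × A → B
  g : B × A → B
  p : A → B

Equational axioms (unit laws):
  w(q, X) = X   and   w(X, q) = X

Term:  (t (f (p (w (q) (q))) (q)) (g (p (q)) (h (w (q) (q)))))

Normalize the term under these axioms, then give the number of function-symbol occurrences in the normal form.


1. (t (f (p (w (q) (q))) (q)) (g (p (q)) (h (w (q) (q)))))  →  (t (f (p (q)) (q)) (g (p (q)) (h (w (q) (q)))))
2. (t (f (p (q)) (q)) (g (p (q)) (h (w (q) (q)))))  →  (t (f (p (q)) (q)) (g (p (q)) (h (q))))
normal form: (t (f (p (q)) (q)) (g (p (q)) (h (q))))

size = 10


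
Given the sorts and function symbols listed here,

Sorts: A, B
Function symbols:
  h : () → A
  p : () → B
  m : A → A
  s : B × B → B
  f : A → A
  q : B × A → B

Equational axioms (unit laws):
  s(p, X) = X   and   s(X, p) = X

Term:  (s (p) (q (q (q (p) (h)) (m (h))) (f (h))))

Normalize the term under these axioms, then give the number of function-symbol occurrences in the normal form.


1. (s (p) (q (q (q (p) (h)) (m (h))) (f (h))))  →  (q (q (q (p) (h)) (m (h))) (f (h)))
normal form: (q (q (q (p) (h)) (m (h))) (f (h)))

size = 9


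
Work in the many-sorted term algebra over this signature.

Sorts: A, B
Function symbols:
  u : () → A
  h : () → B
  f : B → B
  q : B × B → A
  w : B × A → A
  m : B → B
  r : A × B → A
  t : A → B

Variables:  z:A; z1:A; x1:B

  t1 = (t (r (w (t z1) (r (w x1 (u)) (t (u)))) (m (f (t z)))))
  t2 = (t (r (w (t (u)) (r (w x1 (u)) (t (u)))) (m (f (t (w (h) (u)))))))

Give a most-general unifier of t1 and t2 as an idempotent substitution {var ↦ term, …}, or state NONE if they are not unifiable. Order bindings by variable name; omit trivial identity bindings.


{z ↦ (w (h) (u)), z1 ↦ (u)}


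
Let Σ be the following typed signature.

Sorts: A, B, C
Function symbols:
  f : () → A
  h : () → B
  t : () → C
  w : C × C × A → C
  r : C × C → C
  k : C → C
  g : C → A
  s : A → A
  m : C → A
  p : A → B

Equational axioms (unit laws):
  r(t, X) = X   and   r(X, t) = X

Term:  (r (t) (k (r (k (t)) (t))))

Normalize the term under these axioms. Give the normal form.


1. (r (t) (k (r (k (t)) (t))))  →  (k (r (k (t)) (t)))
2. (k (r (k (t)) (t)))  →  (k (k (t)))

normal form = (k (k (t)))


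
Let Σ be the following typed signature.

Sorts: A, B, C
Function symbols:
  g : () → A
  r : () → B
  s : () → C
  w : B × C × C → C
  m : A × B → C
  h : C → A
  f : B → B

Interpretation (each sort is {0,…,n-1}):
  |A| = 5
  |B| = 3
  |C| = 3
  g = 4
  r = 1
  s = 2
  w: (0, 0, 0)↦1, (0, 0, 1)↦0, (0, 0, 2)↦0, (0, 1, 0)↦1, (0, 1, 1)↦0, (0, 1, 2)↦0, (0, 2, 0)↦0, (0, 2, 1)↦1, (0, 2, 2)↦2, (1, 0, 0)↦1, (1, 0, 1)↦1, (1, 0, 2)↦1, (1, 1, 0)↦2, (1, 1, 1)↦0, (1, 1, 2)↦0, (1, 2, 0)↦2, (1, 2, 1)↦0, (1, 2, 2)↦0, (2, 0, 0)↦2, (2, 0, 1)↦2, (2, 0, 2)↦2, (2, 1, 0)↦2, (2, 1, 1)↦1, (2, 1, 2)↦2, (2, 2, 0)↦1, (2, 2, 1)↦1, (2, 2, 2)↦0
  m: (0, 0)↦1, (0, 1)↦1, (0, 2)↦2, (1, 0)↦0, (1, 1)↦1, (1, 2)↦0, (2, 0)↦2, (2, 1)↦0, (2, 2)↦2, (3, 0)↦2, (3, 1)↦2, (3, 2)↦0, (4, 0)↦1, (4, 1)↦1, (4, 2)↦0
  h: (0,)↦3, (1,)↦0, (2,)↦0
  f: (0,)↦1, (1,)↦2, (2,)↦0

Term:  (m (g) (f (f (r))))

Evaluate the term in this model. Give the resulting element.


value = 1

  g = 4
  r = 1
  (f (r)) = f(1,) = 2
  (f (f (r))) = f(2,) = 0
  (m (g) (f (f (r)))) = m(4, 0) = 1


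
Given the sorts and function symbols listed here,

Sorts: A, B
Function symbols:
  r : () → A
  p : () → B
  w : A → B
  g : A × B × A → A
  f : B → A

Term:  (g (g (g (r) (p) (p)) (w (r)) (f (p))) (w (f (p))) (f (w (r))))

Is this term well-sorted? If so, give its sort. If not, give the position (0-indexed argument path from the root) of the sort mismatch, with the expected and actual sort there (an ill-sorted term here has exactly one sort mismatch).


ill-sorted at position [0, 0, 2]: expected A, got B

      (r) : A
      (p) : B
      (p) : B
    (g (r) (p) (p)) : ✗ arg 2 at [0, 0, 2] has sort B, expected A
      (r) : A
    (w (r)) : B
      (p) : B
    (f (p)) : A
      (p) : B
    (f (p)) : A
  (w (f (p))) : B
      (r) : A
    (w (r)) : B
  (f (w (r))) : A


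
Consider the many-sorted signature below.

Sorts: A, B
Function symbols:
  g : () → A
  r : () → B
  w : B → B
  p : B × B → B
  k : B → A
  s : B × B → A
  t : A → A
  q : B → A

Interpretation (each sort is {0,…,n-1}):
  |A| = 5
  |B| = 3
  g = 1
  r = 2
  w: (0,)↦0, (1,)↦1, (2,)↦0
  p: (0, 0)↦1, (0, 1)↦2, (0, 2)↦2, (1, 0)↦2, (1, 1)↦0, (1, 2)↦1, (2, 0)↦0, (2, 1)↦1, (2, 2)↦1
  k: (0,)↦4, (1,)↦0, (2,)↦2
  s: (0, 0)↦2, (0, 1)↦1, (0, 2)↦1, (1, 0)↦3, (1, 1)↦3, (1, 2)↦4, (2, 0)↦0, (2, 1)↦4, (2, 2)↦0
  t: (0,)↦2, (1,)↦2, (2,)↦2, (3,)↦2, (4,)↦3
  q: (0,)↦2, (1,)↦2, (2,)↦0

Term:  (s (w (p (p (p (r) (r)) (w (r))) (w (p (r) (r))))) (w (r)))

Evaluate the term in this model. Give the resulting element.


value = 3

  r = 2
  r = 2
  (p (r) (r)) = p(2, 2) = 1
  r = 2
  (w (r)) = w(2,) = 0
  (p (p (r) (r)) (w (r))) = p(1, 0) = 2
  r = 2
  r = 2
  (p (r) (r)) = p(2, 2) = 1
  (w (p (r) (r))) = w(1,) = 1
  (p (p (p (r) (r)) (w (r))) (w (p (r) (r)))) = p(2, 1) = 1
  (w (p (p (p (r) (r)) (w (r))) (w (p (r) (r))))) = w(1,) = 1
  r = 2
  (w (r)) = w(2,) = 0
  (s (w (p (p (p (r) (r)) (w (r))) (w (p (r) (r))))) (w (r))) = s(1, 0) = 3


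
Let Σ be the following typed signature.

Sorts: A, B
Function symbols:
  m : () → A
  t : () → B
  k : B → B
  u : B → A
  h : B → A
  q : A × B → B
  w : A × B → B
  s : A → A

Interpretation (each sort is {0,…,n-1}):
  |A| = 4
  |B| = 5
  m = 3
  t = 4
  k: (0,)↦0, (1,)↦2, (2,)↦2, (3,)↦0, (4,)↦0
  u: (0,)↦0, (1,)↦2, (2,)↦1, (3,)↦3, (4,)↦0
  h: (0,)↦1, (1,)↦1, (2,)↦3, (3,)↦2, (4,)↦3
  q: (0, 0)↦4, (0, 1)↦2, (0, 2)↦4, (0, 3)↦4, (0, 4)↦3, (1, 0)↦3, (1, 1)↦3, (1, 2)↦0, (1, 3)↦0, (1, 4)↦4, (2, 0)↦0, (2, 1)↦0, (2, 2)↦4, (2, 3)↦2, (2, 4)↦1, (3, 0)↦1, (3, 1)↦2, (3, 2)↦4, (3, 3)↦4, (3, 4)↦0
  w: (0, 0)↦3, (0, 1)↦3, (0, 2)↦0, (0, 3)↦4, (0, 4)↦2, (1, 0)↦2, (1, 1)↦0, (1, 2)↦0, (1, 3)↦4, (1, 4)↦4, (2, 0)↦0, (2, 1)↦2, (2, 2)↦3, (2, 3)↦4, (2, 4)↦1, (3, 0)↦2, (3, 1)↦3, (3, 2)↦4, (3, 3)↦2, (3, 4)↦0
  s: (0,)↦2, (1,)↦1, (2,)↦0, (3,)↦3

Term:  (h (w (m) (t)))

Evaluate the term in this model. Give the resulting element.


  m = 3
  t = 4
  (w (m) (t)) = w(3, 4) = 0
  (h (w (m) (t))) = h(0,) = 1

value = 1


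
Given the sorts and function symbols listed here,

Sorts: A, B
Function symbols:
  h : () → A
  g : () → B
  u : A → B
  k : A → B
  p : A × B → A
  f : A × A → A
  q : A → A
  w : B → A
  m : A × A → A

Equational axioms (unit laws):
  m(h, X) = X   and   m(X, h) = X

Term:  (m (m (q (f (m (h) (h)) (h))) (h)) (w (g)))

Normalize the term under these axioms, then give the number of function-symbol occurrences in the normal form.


size = 7

1. (m (m (q (f (m (h) (h)) (h))) (h)) (w (g)))  →  (m (q (f (m (h) (h)) (h))) (w (g)))
2. (m (q (f (m (h) (h)) (h))) (w (g)))  →  (m (q (f (h) (h))) (w (g)))
normal form: (m (q (f (h) (h))) (w (g)))


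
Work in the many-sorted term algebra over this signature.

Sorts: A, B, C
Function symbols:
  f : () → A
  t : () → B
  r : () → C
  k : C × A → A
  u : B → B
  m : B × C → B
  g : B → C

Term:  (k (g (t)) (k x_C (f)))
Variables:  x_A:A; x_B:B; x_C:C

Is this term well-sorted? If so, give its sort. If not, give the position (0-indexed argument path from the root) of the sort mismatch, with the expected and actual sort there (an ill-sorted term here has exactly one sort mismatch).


    (t) : B
  (g (t)) : C
    x_C : C
    (f) : A
  (k x_C (f)) : A
(k (g (t)) (k x_C (f))) : A

well-sorted; sort = A


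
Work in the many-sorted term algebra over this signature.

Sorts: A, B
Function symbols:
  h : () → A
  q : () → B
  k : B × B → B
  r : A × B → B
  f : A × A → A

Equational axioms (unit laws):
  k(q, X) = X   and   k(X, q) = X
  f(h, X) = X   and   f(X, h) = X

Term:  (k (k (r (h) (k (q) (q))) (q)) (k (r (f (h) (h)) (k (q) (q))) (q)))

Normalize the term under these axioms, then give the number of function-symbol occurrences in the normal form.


1. (k (k (r (h) (k (q) (q))) (q)) (k (r (f (h) (h)) (k (q) (q))) (q)))  →  (k (r (h) (k (q) (q))) (k (r (f (h) (h)) (k (q) (q))) (q)))
2. (k (r (h) (k (q) (q))) (k (r (f (h) (h)) (k (q) (q))) (q)))  →  (k (r (h) (q)) (k (r (f (h) (h)) (k (q) (q))) (q)))
3. (k (r (h) (q)) (k (r (f (h) (h)) (k (q) (q))) (q)))  →  (k (r (h) (q)) (r (f (h) (h)) (k (q) (q))))
4. (k (r (h) (q)) (r (f (h) (h)) (k (q) (q))))  →  (k (r (h) (q)) (r (h) (k (q) (q))))
5. (k (r (h) (q)) (r (h) (k (q) (q))))  →  (k (r (h) (q)) (r (h) (q)))
normal form: (k (r (h) (q)) (r (h) (q)))

size = 7


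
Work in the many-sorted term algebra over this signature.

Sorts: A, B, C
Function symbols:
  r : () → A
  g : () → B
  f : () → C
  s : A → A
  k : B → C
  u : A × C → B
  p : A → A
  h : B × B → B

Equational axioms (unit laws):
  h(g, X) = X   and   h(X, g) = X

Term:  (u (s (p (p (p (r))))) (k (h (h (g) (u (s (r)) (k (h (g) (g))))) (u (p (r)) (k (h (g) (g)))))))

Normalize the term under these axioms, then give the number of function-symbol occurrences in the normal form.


size = 18

1. (u (s (p (p (p (r))))) (k (h (h (g) (u (s (r)) (k (h (g) (g))))) (u (p (r)) (k (h (g) (g)))))))  →  (u (s (p (p (p (r))))) (k (h (u (s (r)) (k (h (g) (g)))) (u (p (r)) (k (h (g) (g)))))))
2. (u (s (p (p (p (r))))) (k (h (u (s (r)) (k (h (g) (g)))) (u (p (r)) (k (h (g) (g)))))))  →  (u (s (p (p (p (r))))) (k (h (u (s (r)) (k (g))) (u (p (r)) (k (h (g) (g)))))))
3. (u (s (p (p (p (r))))) (k (h (u (s (r)) (k (g))) (u (p (r)) (k (h (g) (g)))))))  →  (u (s (p (p (p (r))))) (k (h (u (s (r)) (k (g))) (u (p (r)) (k (g))))))
normal form: (u (s (p (p (p (r))))) (k (h (u (s (r)) (k (g))) (u (p (r)) (k (g))))))


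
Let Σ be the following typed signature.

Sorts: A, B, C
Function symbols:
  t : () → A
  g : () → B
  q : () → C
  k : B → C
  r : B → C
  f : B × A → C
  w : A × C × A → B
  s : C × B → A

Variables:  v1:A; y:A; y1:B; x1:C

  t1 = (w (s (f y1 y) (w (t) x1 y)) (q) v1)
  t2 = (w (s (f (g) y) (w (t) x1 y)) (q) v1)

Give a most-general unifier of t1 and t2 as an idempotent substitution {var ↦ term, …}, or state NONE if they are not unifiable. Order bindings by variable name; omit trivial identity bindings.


{y1 ↦ (g)}


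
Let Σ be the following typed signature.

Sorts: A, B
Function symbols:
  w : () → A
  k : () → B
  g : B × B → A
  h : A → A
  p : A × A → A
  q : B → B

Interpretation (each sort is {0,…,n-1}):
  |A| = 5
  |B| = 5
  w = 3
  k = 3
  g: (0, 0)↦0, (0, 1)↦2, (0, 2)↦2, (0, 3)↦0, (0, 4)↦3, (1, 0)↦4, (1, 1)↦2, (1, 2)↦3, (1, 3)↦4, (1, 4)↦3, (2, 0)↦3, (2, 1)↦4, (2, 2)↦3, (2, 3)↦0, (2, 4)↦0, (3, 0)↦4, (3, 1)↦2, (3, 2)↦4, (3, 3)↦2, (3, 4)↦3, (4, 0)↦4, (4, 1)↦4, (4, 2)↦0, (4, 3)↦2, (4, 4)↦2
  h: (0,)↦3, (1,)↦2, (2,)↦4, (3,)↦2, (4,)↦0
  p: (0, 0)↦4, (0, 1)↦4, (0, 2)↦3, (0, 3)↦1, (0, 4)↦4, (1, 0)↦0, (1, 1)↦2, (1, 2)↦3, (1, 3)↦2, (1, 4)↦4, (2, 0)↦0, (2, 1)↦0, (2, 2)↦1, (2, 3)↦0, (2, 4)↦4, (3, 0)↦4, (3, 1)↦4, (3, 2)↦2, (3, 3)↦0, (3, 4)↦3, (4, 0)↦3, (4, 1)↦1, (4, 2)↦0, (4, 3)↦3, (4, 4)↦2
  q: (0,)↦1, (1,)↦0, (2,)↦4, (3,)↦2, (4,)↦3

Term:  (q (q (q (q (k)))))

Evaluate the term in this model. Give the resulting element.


value = 2

  k = 3
  (q (k)) = q(3,) = 2
  (q (q (k))) = q(2,) = 4
  (q (q (q (k)))) = q(4,) = 3
  (q (q (q (q (k))))) = q(3,) = 2


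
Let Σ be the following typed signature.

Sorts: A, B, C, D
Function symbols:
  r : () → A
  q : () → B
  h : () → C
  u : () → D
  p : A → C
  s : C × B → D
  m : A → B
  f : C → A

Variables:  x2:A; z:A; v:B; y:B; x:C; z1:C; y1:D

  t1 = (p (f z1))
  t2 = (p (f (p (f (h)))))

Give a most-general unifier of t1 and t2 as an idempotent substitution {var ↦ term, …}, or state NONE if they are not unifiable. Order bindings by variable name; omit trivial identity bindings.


{z1 ↦ (p (f (h)))}


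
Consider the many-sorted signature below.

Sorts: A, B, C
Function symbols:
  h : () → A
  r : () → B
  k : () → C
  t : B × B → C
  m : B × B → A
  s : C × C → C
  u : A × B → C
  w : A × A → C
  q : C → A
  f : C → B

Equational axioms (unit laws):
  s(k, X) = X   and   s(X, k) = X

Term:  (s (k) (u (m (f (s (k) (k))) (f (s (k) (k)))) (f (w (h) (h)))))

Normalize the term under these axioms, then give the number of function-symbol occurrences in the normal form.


1. (s (k) (u (m (f (s (k) (k))) (f (s (k) (k)))) (f (w (h) (h)))))  →  (u (m (f (s (k) (k))) (f (s (k) (k)))) (f (w (h) (h))))
2. (u (m (f (s (k) (k))) (f (s (k) (k)))) (f (w (h) (h))))  →  (u (m (f (k)) (f (s (k) (k)))) (f (w (h) (h))))
3. (u (m (f (k)) (f (s (k) (k)))) (f (w (h) (h))))  →  (u (m (f (k)) (f (k))) (f (w (h) (h))))
normal form: (u (m (f (k)) (f (k))) (f (w (h) (h))))

size = 10


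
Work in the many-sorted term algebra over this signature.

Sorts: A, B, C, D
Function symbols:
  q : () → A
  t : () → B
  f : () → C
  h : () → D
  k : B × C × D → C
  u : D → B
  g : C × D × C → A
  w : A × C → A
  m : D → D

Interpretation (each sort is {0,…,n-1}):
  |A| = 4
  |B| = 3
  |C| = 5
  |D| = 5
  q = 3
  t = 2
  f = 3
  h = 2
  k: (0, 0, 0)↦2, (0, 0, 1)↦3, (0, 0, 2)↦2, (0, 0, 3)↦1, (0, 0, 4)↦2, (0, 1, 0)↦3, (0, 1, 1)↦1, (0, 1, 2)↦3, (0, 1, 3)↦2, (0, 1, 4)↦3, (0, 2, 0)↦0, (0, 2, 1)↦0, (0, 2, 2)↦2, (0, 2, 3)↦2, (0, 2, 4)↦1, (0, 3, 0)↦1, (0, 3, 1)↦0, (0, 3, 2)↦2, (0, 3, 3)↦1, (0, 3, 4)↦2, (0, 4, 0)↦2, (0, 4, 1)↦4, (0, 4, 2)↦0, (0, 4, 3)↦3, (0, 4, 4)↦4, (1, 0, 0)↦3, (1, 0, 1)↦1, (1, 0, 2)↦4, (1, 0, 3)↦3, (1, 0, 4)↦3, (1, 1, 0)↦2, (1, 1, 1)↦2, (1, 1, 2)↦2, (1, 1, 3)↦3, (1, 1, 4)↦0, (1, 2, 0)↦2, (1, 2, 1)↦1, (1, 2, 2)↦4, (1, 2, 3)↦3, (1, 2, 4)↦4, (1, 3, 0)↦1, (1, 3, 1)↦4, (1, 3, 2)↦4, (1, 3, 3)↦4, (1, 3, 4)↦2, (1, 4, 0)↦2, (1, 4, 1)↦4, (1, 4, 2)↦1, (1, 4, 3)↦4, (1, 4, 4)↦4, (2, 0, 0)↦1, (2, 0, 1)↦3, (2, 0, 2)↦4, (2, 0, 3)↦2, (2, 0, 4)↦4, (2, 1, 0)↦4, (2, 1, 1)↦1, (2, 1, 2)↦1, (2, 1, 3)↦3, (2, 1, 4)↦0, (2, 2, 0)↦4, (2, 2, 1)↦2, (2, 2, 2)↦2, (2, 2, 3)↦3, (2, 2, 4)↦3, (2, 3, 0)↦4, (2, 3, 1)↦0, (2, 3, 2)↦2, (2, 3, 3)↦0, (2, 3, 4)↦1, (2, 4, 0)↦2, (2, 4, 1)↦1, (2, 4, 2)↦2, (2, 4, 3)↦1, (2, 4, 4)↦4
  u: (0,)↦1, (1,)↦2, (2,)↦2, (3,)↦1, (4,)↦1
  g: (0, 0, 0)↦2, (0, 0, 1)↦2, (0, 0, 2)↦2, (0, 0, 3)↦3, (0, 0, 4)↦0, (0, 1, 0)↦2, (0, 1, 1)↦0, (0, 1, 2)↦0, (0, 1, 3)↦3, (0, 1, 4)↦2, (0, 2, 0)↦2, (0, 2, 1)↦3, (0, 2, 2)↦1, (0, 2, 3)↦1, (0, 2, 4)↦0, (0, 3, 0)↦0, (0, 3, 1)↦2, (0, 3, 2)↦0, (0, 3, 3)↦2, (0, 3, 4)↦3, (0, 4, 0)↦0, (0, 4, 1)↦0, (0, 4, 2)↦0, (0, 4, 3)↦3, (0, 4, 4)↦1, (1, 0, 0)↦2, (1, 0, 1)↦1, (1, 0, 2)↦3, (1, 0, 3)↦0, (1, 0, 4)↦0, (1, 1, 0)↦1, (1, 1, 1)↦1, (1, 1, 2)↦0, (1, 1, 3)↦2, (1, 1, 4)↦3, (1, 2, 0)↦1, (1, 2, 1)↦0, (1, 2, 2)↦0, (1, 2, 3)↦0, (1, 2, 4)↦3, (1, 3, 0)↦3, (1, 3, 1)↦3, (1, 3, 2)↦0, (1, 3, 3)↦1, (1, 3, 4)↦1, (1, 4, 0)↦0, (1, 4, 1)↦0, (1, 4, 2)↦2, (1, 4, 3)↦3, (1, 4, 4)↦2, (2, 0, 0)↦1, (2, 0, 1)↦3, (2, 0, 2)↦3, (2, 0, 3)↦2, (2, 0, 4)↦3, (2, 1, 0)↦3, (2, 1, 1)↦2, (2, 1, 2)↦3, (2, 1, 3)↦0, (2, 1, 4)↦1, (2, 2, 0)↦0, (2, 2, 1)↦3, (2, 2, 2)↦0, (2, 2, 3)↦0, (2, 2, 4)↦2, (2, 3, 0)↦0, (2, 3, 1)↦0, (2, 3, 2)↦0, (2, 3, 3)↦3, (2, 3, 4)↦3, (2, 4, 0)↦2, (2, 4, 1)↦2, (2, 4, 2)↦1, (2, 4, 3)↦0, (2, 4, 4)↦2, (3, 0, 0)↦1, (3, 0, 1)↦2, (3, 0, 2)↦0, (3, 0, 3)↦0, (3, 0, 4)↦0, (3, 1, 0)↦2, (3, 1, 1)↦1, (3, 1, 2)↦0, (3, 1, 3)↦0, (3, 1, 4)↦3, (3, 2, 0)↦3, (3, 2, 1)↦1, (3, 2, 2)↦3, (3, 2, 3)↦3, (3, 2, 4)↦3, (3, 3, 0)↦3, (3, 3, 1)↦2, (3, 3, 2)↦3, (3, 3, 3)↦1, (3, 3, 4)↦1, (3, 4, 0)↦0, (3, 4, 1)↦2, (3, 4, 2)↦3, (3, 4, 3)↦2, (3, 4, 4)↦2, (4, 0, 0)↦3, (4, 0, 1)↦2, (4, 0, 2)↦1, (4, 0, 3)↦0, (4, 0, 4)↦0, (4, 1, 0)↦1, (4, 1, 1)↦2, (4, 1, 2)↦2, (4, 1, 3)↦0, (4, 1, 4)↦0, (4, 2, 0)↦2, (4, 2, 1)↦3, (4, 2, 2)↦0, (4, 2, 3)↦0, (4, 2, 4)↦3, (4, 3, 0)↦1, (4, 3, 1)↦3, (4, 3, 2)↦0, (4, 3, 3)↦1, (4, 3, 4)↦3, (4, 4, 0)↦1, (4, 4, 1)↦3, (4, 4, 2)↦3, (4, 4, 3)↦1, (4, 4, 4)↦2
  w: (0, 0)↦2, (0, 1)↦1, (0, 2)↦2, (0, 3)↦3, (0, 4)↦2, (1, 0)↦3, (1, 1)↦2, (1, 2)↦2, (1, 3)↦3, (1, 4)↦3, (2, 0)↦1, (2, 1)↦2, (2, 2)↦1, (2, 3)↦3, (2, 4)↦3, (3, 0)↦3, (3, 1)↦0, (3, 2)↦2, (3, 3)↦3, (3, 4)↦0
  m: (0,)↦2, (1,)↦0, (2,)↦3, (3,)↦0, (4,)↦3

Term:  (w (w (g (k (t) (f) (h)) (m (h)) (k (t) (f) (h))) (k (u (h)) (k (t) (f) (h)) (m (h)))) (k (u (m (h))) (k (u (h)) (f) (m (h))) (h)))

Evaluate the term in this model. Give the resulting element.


  t = 2
  f = 3
  h = 2
  (k (t) (f) (h)) = k(2, 3, 2) = 2
  h = 2
  (m (h)) = m(2,) = 3
  t = 2
  f = 3
  h = 2
  (k (t) (f) (h)) = k(2, 3, 2) = 2
  (g (k (t) (f) (h)) (m (h)) (k (t) (f) (h))) = g(2, 3, 2) = 0
  h = 2
  (u (h)) = u(2,) = 2
  t = 2
  f = 3
  h = 2
  (k (t) (f) (h)) = k(2, 3, 2) = 2
  h = 2
  (m (h)) = m(2,) = 3
  (k (u (h)) (k (t) (f) (h)) (m (h))) = k(2, 2, 3) = 3
  (w (g (k (t) (f) (h)) (m (h)) (k (t) (f) (h))) (k (u (h)) (k (t) (f) (h)) (m (h)))) = w(0, 3) = 3
  h = 2
  (m (h)) = m(2,) = 3
  (u (m (h))) = u(3,) = 1
  h = 2
  (u (h)) = u(2,) = 2
  f = 3
  h = 2
  (m (h)) = m(2,) = 3
  (k (u (h)) (f) (m (h))) = k(2, 3, 3) = 0
  h = 2
  (k (u (m (h))) (k (u (h)) (f) (m (h))) (h)) = k(1, 0, 2) = 4
  (w (w (g (k (t) (f) (h)) (m (h)) (k (t) (f) (h))) (k (u (h)) (k (t) (f) (h)) (m (h)))) (k (u (m (h))) (k (u (h)) (f) (m (h))) (h))) = w(3, 4) = 0

value = 0
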